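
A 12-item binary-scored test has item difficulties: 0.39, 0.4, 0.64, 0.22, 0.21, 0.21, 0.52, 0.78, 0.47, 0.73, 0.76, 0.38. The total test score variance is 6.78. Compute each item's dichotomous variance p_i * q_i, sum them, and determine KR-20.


For each item, compute p_i * q_i:
  Item 1: 0.39 * 0.61 = 0.2379
  Item 2: 0.4 * 0.6 = 0.24
  Item 3: 0.64 * 0.36 = 0.2304
  Item 4: 0.22 * 0.78 = 0.1716
  Item 5: 0.21 * 0.79 = 0.1659
  Item 6: 0.21 * 0.79 = 0.1659
  Item 7: 0.52 * 0.48 = 0.2496
  Item 8: 0.78 * 0.22 = 0.1716
  Item 9: 0.47 * 0.53 = 0.2491
  Item 10: 0.73 * 0.27 = 0.1971
  Item 11: 0.76 * 0.24 = 0.1824
  Item 12: 0.38 * 0.62 = 0.2356
Sum(p_i * q_i) = 0.2379 + 0.24 + 0.2304 + 0.1716 + 0.1659 + 0.1659 + 0.2496 + 0.1716 + 0.2491 + 0.1971 + 0.1824 + 0.2356 = 2.4971
KR-20 = (k/(k-1)) * (1 - Sum(p_i*q_i) / Var_total)
= (12/11) * (1 - 2.4971/6.78)
= 1.0909 * 0.6317
KR-20 = 0.6891

0.6891


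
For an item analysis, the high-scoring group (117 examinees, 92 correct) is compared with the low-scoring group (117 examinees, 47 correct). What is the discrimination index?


p_upper = 92/117 = 0.7863
p_lower = 47/117 = 0.4017
D = 0.7863 - 0.4017 = 0.3846

0.3846


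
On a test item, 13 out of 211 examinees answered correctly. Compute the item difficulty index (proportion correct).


Item difficulty p = number correct / total examinees
p = 13 / 211
p = 0.0616

0.0616


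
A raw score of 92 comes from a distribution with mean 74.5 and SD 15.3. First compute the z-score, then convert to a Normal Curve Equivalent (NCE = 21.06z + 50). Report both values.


z = (X - mean) / SD = (92 - 74.5) / 15.3
z = 17.5 / 15.3
z = 1.1438
NCE = NCE = 21.06z + 50
Carry z at full precision (z = 17.5 / 15.3) into the conversion:
NCE = 21.06 * (17.5 / 15.3) + 50 = 368.55 / 15.3 + 50
NCE = 24.0882 + 50
NCE = 74.0882

74.0882


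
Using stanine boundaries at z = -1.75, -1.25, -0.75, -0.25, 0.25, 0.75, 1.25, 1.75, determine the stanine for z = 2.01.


Stanine boundaries: [-1.75, -1.25, -0.75, -0.25, 0.25, 0.75, 1.25, 1.75]
z = 2.01
Check each boundary:
  z >= -1.75 -> could be stanine 2
  z >= -1.25 -> could be stanine 3
  z >= -0.75 -> could be stanine 4
  z >= -0.25 -> could be stanine 5
  z >= 0.25 -> could be stanine 6
  z >= 0.75 -> could be stanine 7
  z >= 1.25 -> could be stanine 8
  z >= 1.75 -> could be stanine 9
Highest qualifying boundary gives stanine = 9

9


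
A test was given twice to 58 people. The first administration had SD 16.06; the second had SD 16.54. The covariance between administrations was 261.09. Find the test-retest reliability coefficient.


r = cov(X,Y) / (SD_X * SD_Y)
r = 261.09 / (16.06 * 16.54)
r = 261.09 / 265.6324
r = 0.9829

0.9829


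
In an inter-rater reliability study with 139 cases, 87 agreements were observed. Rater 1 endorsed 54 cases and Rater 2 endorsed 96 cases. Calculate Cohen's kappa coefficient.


P_o = 87/139 = 0.625899
P_e = (54*96 + 85*43) / 19321 = 0.457481
kappa = (P_o - P_e) / (1 - P_e)
kappa = (0.625899 - 0.457481) / (1 - 0.457481)
kappa = 0.3104

0.3104


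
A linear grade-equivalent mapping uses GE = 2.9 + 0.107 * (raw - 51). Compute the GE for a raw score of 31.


raw - median = 31 - 51 = -20
slope * diff = 0.107 * -20 = -2.14
GE = 2.9 + -2.14
GE = 0.76

0.76


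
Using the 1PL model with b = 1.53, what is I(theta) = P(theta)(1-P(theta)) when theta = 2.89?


P = 1/(1+exp(-(2.89-1.53))) = 0.7958
I = P*(1-P) = 0.7958 * 0.2042
I = 0.1625

0.1625


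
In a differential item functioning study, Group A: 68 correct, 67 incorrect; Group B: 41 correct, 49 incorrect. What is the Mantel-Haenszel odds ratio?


Odds_A = 68/67 = 1.0149
Odds_B = 41/49 = 0.8367
OR = Odds_A / Odds_B = 1.0149 / 0.8367
Exactly, OR = (68 * 49) / (67 * 41) = 3332 / 2747
OR = 1.213

1.213


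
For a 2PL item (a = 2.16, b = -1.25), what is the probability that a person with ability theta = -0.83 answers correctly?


a*(theta - b) = 2.16 * (-0.83 - -1.25) = 0.9072
exp(-0.9072) = 0.4037
P = 1 / (1 + 0.4037)
P = 0.7124

0.7124


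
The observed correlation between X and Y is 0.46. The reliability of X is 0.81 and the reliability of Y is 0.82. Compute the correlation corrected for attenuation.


r_corrected = rxy / sqrt(rxx * ryy)
= 0.46 / sqrt(0.81 * 0.82)
= 0.46 / sqrt(0.6642)
= 0.46 / 0.814985
r_corrected = 0.5644

0.5644


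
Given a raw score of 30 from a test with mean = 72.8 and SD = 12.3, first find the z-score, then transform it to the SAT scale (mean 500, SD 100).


z = (X - mean) / SD = (30 - 72.8) / 12.3
z = -42.8 / 12.3
z = -3.4797
SAT-scale = SAT = 500 + 100z
Carry z at full precision (z = -42.8 / 12.3) into the conversion:
SAT-scale = 500 + 100 * (-42.8 / 12.3) = 500 + -4280 / 12.3
SAT-scale = 500 + -347.9675
SAT-scale = 152.0325

152.0325


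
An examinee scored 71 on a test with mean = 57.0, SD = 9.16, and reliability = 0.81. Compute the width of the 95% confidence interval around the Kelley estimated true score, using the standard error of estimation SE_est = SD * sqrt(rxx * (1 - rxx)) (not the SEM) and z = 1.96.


True score estimate = 0.81*71 + 0.19*57.0 = 68.34
SE_est = SD * sqrt(rxx * (1 - rxx)) = 9.16 * sqrt(0.81 * 0.19) = 9.16 * sqrt(0.1539) = 3.593476
CI = T_est +/- z * SE_est, so width = 2 * z * SE_est = 2 * 1.96 * 3.593476
Width = 14.0864

14.0864


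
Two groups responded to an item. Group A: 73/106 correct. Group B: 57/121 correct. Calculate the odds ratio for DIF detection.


Odds_A = 73/33 = 2.2121
Odds_B = 57/64 = 0.8906
OR = Odds_A / Odds_B = 2.2121 / 0.8906
Exactly, OR = (73 * 64) / (33 * 57) = 4672 / 1881
OR = 2.4838

2.4838


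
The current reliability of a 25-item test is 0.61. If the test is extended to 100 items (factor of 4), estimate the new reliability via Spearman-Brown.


r_new = (n * rxx) / (1 + (n-1) * rxx)
r_new = (4 * 0.61) / (1 + 3 * 0.61)
r_new = 2.44 / 2.83
r_new = 0.8622

0.8622


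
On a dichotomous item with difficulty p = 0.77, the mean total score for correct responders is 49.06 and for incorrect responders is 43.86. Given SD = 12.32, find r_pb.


q = 1 - p = 0.23
rpb = ((M1 - M0) / SD) * sqrt(p * q)
rpb = ((49.06 - 43.86) / 12.32) * sqrt(0.77 * 0.23)
rpb = 0.1776

0.1776


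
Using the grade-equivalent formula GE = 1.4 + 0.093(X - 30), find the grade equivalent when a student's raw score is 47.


raw - median = 47 - 30 = 17
slope * diff = 0.093 * 17 = 1.581
GE = 1.4 + 1.581
GE = 2.981

2.981


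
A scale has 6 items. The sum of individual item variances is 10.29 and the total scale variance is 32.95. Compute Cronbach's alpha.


alpha = (k/(k-1)) * (1 - sum(si^2)/s_total^2)
= (6/5) * (1 - 10.29/32.95)
alpha = 0.8253

0.8253


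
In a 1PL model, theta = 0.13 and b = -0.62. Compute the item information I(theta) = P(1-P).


P = 1/(1+exp(-(0.13--0.62))) = 0.6792
I = P*(1-P) = 0.6792 * 0.3208
I = 0.2179

0.2179


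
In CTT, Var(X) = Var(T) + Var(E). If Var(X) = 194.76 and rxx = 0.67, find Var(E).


var_true = rxx * var_obs = 0.67 * 194.76 = 130.4892
var_error = var_obs - var_true
var_error = 194.76 - 130.4892
var_error = 64.2708

64.2708


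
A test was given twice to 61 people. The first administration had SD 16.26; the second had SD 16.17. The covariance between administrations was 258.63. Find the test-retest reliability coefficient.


r = cov(X,Y) / (SD_X * SD_Y)
r = 258.63 / (16.26 * 16.17)
r = 258.63 / 262.9242
r = 0.9837

0.9837


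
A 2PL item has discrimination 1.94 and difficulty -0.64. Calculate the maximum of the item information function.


For 2PL, max info at theta = b = -0.64
I_max = a^2 / 4 = 1.94^2 / 4
= 3.7636 / 4
I_max = 0.9409

0.9409


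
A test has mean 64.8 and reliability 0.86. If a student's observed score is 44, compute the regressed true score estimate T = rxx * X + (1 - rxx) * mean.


T_est = rxx * X + (1 - rxx) * mean
T_est = 0.86 * 44 + 0.14 * 64.8
T_est = 37.84 + 9.072
T_est = 46.912

46.912


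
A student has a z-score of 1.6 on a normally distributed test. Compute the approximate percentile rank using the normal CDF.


CDF(z) = 0.5 * (1 + erf(z/sqrt(2)))
erf(1.1314) = 0.8904
CDF = 0.9452
Percentile rank = 0.9452 * 100 = 94.52

94.52


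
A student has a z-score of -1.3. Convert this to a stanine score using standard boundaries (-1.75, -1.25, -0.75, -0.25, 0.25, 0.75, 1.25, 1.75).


Stanine boundaries: [-1.75, -1.25, -0.75, -0.25, 0.25, 0.75, 1.25, 1.75]
z = -1.3
Check each boundary:
  z >= -1.75 -> could be stanine 2
  z < -1.25
  z < -0.75
  z < -0.25
  z < 0.25
  z < 0.75
  z < 1.25
  z < 1.75
Highest qualifying boundary gives stanine = 2

2


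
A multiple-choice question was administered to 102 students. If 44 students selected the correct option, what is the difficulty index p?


Item difficulty p = number correct / total examinees
p = 44 / 102
p = 0.4314

0.4314


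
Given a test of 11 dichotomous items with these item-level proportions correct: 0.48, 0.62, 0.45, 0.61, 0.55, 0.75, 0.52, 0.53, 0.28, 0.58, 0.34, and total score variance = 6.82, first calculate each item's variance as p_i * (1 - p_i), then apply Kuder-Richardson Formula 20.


For each item, compute p_i * q_i:
  Item 1: 0.48 * 0.52 = 0.2496
  Item 2: 0.62 * 0.38 = 0.2356
  Item 3: 0.45 * 0.55 = 0.2475
  Item 4: 0.61 * 0.39 = 0.2379
  Item 5: 0.55 * 0.45 = 0.2475
  Item 6: 0.75 * 0.25 = 0.1875
  Item 7: 0.52 * 0.48 = 0.2496
  Item 8: 0.53 * 0.47 = 0.2491
  Item 9: 0.28 * 0.72 = 0.2016
  Item 10: 0.58 * 0.42 = 0.2436
  Item 11: 0.34 * 0.66 = 0.2244
Sum(p_i * q_i) = 0.2496 + 0.2356 + 0.2475 + 0.2379 + 0.2475 + 0.1875 + 0.2496 + 0.2491 + 0.2016 + 0.2436 + 0.2244 = 2.5739
KR-20 = (k/(k-1)) * (1 - Sum(p_i*q_i) / Var_total)
= (11/10) * (1 - 2.5739/6.82)
= 1.1 * 0.6226
KR-20 = 0.6849

0.6849


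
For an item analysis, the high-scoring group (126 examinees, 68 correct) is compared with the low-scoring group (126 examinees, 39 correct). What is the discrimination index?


p_upper = 68/126 = 0.5397
p_lower = 39/126 = 0.3095
D = 0.5397 - 0.3095 = 0.2302

0.2302


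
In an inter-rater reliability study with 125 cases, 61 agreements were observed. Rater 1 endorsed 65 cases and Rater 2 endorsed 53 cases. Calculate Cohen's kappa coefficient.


P_o = 61/125 = 0.488
P_e = (65*53 + 60*72) / 15625 = 0.49696
kappa = (P_o - P_e) / (1 - P_e)
kappa = (0.488 - 0.49696) / (1 - 0.49696)
kappa = -0.0178

-0.0178


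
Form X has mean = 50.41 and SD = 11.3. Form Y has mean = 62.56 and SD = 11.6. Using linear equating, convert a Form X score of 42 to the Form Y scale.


slope = SD_Y / SD_X = 11.6 / 11.3 ~ 1.0265
intercept = mean_Y - slope * mean_X = 62.56 - (11.6 / 11.3) * 50.41 ~ 10.8117
Y = slope * X + intercept. To avoid rounding drift from the rounded slope/intercept, evaluate the equivalent form Y = mean_Y + SD_Y * (X - mean_X) / SD_X at full precision:
Y = 62.56 + 11.6 * (42 - 50.41) / 11.3
Y = 62.56 - 11.6 * 8.41 / 11.3
Y = 62.56 - 97.556 / 11.3
Y = 62.56 - 8.6333
Y = 53.9267

53.9267


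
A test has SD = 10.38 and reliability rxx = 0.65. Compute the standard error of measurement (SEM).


SEM = SD * sqrt(1 - rxx)
SEM = 10.38 * sqrt(1 - 0.65)
SEM = 10.38 * sqrt(0.35) = 10.38 * 0.591608
SEM = 6.1409

6.1409


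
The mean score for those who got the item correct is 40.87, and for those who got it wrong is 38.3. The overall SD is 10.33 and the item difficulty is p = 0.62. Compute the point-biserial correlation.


q = 1 - p = 0.38
rpb = ((M1 - M0) / SD) * sqrt(p * q)
rpb = ((40.87 - 38.3) / 10.33) * sqrt(0.62 * 0.38)
rpb = 0.1208

0.1208


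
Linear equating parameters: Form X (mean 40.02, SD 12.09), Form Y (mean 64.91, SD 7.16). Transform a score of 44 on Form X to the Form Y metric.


slope = SD_Y / SD_X = 7.16 / 12.09 ~ 0.5922
intercept = mean_Y - slope * mean_X = 64.91 - (7.16 / 12.09) * 40.02 ~ 41.2092
Y = slope * X + intercept. To avoid rounding drift from the rounded slope/intercept, evaluate the equivalent form Y = mean_Y + SD_Y * (X - mean_X) / SD_X at full precision:
Y = 64.91 + 7.16 * (44 - 40.02) / 12.09
Y = 64.91 + 7.16 * 3.98 / 12.09
Y = 64.91 + 28.4968 / 12.09
Y = 64.91 + 2.3571
Y = 67.2671

67.2671


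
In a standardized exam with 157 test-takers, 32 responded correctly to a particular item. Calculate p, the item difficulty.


Item difficulty p = number correct / total examinees
p = 32 / 157
p = 0.2038

0.2038


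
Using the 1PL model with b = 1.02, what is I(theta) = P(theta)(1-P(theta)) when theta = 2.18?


P = 1/(1+exp(-(2.18-1.02))) = 0.7613
I = P*(1-P) = 0.7613 * 0.2387
I = 0.1817

0.1817


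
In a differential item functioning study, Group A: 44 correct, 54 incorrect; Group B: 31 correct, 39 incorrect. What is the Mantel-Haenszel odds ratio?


Odds_A = 44/54 = 0.8148
Odds_B = 31/39 = 0.7949
OR = Odds_A / Odds_B = 0.8148 / 0.7949
Exactly, OR = (44 * 39) / (54 * 31) = 1716 / 1674
OR = 1.0251

1.0251


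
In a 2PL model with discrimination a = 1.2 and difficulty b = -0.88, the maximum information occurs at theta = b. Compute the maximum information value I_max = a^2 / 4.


For 2PL, max info at theta = b = -0.88
I_max = a^2 / 4 = 1.2^2 / 4
= 1.44 / 4
I_max = 0.36

0.36


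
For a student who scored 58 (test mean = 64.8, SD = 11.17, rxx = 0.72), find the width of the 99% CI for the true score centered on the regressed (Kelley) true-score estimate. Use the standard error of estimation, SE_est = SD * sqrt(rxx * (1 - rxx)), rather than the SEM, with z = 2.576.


True score estimate = 0.72*58 + 0.28*64.8 = 59.904
SE_est = SD * sqrt(rxx * (1 - rxx)) = 11.17 * sqrt(0.72 * 0.28) = 11.17 * sqrt(0.2016) = 5.015318
CI = T_est +/- z * SE_est, so width = 2 * z * SE_est = 2 * 2.576 * 5.015318
Width = 25.8389

25.8389


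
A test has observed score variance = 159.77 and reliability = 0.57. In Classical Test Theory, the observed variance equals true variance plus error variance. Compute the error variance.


var_true = rxx * var_obs = 0.57 * 159.77 = 91.0689
var_error = var_obs - var_true
var_error = 159.77 - 91.0689
var_error = 68.7011

68.7011


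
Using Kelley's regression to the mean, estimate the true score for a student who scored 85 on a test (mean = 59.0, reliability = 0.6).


T_est = rxx * X + (1 - rxx) * mean
T_est = 0.6 * 85 + 0.4 * 59.0
T_est = 51.0 + 23.6
T_est = 74.6

74.6


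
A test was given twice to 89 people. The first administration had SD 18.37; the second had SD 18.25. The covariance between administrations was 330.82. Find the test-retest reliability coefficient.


r = cov(X,Y) / (SD_X * SD_Y)
r = 330.82 / (18.37 * 18.25)
r = 330.82 / 335.2525
r = 0.9868

0.9868


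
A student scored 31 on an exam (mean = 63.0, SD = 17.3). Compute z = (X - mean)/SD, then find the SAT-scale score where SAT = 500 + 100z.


z = (X - mean) / SD = (31 - 63.0) / 17.3
z = -32.0 / 17.3
z = -1.8497
SAT-scale = SAT = 500 + 100z
Carry z at full precision (z = -32.0 / 17.3) into the conversion:
SAT-scale = 500 + 100 * (-32.0 / 17.3) = 500 + -3200 / 17.3
SAT-scale = 500 + -184.9711
SAT-scale = 315.0289

315.0289


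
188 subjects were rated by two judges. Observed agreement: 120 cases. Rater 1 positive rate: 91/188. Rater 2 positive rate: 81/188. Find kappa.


P_o = 120/188 = 0.638298
P_e = (91*81 + 97*107) / 35344 = 0.502207
kappa = (P_o - P_e) / (1 - P_e)
kappa = (0.638298 - 0.502207) / (1 - 0.502207)
kappa = 0.2734

0.2734


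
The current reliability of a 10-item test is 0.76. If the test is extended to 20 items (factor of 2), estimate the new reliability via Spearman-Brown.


r_new = (n * rxx) / (1 + (n-1) * rxx)
r_new = (2 * 0.76) / (1 + 1 * 0.76)
r_new = 1.52 / 1.76
r_new = 0.8636

0.8636


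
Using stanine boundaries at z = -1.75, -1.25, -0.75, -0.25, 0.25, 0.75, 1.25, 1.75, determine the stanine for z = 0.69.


Stanine boundaries: [-1.75, -1.25, -0.75, -0.25, 0.25, 0.75, 1.25, 1.75]
z = 0.69
Check each boundary:
  z >= -1.75 -> could be stanine 2
  z >= -1.25 -> could be stanine 3
  z >= -0.75 -> could be stanine 4
  z >= -0.25 -> could be stanine 5
  z >= 0.25 -> could be stanine 6
  z < 0.75
  z < 1.25
  z < 1.75
Highest qualifying boundary gives stanine = 6

6


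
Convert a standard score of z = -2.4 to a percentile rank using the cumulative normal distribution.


CDF(z) = 0.5 * (1 + erf(z/sqrt(2)))
erf(-1.6971) = -0.9836
CDF = 0.0082
Percentile rank = 0.0082 * 100 = 0.82

0.82


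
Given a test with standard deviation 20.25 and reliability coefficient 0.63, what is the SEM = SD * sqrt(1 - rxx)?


SEM = SD * sqrt(1 - rxx)
SEM = 20.25 * sqrt(1 - 0.63)
SEM = 20.25 * sqrt(0.37) = 20.25 * 0.608276
SEM = 12.3176

12.3176


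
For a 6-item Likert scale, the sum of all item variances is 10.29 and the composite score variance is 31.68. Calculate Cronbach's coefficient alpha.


alpha = (k/(k-1)) * (1 - sum(si^2)/s_total^2)
= (6/5) * (1 - 10.29/31.68)
alpha = 0.8102

0.8102


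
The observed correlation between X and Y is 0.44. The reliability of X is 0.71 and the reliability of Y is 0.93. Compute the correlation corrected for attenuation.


r_corrected = rxy / sqrt(rxx * ryy)
= 0.44 / sqrt(0.71 * 0.93)
= 0.44 / sqrt(0.6603)
= 0.44 / 0.812588
r_corrected = 0.5415

0.5415


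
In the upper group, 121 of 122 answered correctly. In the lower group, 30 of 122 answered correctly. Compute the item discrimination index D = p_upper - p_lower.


p_upper = 121/122 = 0.9918
p_lower = 30/122 = 0.2459
D = 0.9918 - 0.2459 = 0.7459

0.7459


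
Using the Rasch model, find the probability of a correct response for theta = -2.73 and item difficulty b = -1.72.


theta - b = -2.73 - -1.72 = -1.01
exp(-(theta - b)) = exp(1.01) = 2.7456
P = 1 / (1 + 2.7456)
P = 0.267

0.267


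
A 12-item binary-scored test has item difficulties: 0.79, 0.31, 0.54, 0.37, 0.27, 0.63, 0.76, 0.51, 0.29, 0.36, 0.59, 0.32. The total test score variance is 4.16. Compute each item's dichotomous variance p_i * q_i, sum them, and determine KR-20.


For each item, compute p_i * q_i:
  Item 1: 0.79 * 0.21 = 0.1659
  Item 2: 0.31 * 0.69 = 0.2139
  Item 3: 0.54 * 0.46 = 0.2484
  Item 4: 0.37 * 0.63 = 0.2331
  Item 5: 0.27 * 0.73 = 0.1971
  Item 6: 0.63 * 0.37 = 0.2331
  Item 7: 0.76 * 0.24 = 0.1824
  Item 8: 0.51 * 0.49 = 0.2499
  Item 9: 0.29 * 0.71 = 0.2059
  Item 10: 0.36 * 0.64 = 0.2304
  Item 11: 0.59 * 0.41 = 0.2419
  Item 12: 0.32 * 0.68 = 0.2176
Sum(p_i * q_i) = 0.1659 + 0.2139 + 0.2484 + 0.2331 + 0.1971 + 0.2331 + 0.1824 + 0.2499 + 0.2059 + 0.2304 + 0.2419 + 0.2176 = 2.6196
KR-20 = (k/(k-1)) * (1 - Sum(p_i*q_i) / Var_total)
= (12/11) * (1 - 2.6196/4.16)
= 1.0909 * 0.3703
KR-20 = 0.404

0.404


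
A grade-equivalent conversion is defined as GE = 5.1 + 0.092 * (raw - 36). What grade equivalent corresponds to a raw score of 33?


raw - median = 33 - 36 = -3
slope * diff = 0.092 * -3 = -0.276
GE = 5.1 + -0.276
GE = 4.824

4.824


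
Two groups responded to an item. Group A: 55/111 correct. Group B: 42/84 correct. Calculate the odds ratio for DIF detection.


Odds_A = 55/56 = 0.9821
Odds_B = 42/42 = 1.0
OR = Odds_A / Odds_B = 0.9821 / 1.0
Exactly, OR = (55 * 42) / (56 * 42) = 2310 / 2352
OR = 0.9821

0.9821


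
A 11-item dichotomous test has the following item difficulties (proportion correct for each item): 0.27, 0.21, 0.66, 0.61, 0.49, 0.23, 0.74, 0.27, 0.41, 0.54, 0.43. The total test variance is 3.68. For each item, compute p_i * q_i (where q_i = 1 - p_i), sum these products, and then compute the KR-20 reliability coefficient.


For each item, compute p_i * q_i:
  Item 1: 0.27 * 0.73 = 0.1971
  Item 2: 0.21 * 0.79 = 0.1659
  Item 3: 0.66 * 0.34 = 0.2244
  Item 4: 0.61 * 0.39 = 0.2379
  Item 5: 0.49 * 0.51 = 0.2499
  Item 6: 0.23 * 0.77 = 0.1771
  Item 7: 0.74 * 0.26 = 0.1924
  Item 8: 0.27 * 0.73 = 0.1971
  Item 9: 0.41 * 0.59 = 0.2419
  Item 10: 0.54 * 0.46 = 0.2484
  Item 11: 0.43 * 0.57 = 0.2451
Sum(p_i * q_i) = 0.1971 + 0.1659 + 0.2244 + 0.2379 + 0.2499 + 0.1771 + 0.1924 + 0.1971 + 0.2419 + 0.2484 + 0.2451 = 2.3772
KR-20 = (k/(k-1)) * (1 - Sum(p_i*q_i) / Var_total)
= (11/10) * (1 - 2.3772/3.68)
= 1.1 * 0.354
KR-20 = 0.3894

0.3894


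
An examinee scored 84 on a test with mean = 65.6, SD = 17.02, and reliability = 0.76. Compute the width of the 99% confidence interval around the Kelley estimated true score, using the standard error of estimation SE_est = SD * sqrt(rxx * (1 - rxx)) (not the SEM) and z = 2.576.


True score estimate = 0.76*84 + 0.24*65.6 = 79.584
SE_est = SD * sqrt(rxx * (1 - rxx)) = 17.02 * sqrt(0.76 * 0.24) = 17.02 * sqrt(0.1824) = 7.268955
CI = T_est +/- z * SE_est, so width = 2 * z * SE_est = 2 * 2.576 * 7.268955
Width = 37.4497

37.4497


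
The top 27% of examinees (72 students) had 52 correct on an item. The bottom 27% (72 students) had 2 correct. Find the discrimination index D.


p_upper = 52/72 = 0.7222
p_lower = 2/72 = 0.0278
D = 0.7222 - 0.0278 = 0.6944

0.6944


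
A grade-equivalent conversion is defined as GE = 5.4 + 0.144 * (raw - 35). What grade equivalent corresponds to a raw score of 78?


raw - median = 78 - 35 = 43
slope * diff = 0.144 * 43 = 6.192
GE = 5.4 + 6.192
GE = 11.592

11.592


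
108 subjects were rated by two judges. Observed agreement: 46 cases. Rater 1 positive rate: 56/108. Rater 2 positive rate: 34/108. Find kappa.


P_o = 46/108 = 0.425926
P_e = (56*34 + 52*74) / 11664 = 0.493141
kappa = (P_o - P_e) / (1 - P_e)
kappa = (0.425926 - 0.493141) / (1 - 0.493141)
kappa = -0.1326

-0.1326


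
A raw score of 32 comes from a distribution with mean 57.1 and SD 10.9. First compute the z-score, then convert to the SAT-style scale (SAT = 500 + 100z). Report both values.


z = (X - mean) / SD = (32 - 57.1) / 10.9
z = -25.1 / 10.9
z = -2.3028
SAT-scale = SAT = 500 + 100z
Carry z at full precision (z = -25.1 / 10.9) into the conversion:
SAT-scale = 500 + 100 * (-25.1 / 10.9) = 500 + -2510 / 10.9
SAT-scale = 500 + -230.2752
SAT-scale = 269.7248

269.7248


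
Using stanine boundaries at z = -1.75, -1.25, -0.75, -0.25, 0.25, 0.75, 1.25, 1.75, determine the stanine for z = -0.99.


Stanine boundaries: [-1.75, -1.25, -0.75, -0.25, 0.25, 0.75, 1.25, 1.75]
z = -0.99
Check each boundary:
  z >= -1.75 -> could be stanine 2
  z >= -1.25 -> could be stanine 3
  z < -0.75
  z < -0.25
  z < 0.25
  z < 0.75
  z < 1.25
  z < 1.75
Highest qualifying boundary gives stanine = 3

3


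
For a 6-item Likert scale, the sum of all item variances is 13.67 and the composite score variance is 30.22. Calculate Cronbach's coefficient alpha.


alpha = (k/(k-1)) * (1 - sum(si^2)/s_total^2)
= (6/5) * (1 - 13.67/30.22)
alpha = 0.6572

0.6572


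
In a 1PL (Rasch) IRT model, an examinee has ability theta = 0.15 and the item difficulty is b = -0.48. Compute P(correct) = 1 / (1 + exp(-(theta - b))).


theta - b = 0.15 - -0.48 = 0.63
exp(-(theta - b)) = exp(-0.63) = 0.5326
P = 1 / (1 + 0.5326)
P = 0.6525

0.6525


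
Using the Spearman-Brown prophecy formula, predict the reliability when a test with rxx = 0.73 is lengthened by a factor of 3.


r_new = (n * rxx) / (1 + (n-1) * rxx)
r_new = (3 * 0.73) / (1 + 2 * 0.73)
r_new = 2.19 / 2.46
r_new = 0.8902

0.8902


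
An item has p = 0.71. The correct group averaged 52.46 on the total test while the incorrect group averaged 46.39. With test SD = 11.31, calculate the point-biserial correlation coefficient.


q = 1 - p = 0.29
rpb = ((M1 - M0) / SD) * sqrt(p * q)
rpb = ((52.46 - 46.39) / 11.31) * sqrt(0.71 * 0.29)
rpb = 0.2435

0.2435


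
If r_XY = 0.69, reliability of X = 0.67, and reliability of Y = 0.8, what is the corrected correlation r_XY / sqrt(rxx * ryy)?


r_corrected = rxy / sqrt(rxx * ryy)
= 0.69 / sqrt(0.67 * 0.8)
= 0.69 / sqrt(0.536)
= 0.69 / 0.73212
r_corrected = 0.9425

0.9425


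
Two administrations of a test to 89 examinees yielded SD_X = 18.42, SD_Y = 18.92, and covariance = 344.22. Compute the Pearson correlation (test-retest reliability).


r = cov(X,Y) / (SD_X * SD_Y)
r = 344.22 / (18.42 * 18.92)
r = 344.22 / 348.5064
r = 0.9877

0.9877


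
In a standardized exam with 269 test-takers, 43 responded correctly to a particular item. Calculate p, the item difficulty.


Item difficulty p = number correct / total examinees
p = 43 / 269
p = 0.1599

0.1599


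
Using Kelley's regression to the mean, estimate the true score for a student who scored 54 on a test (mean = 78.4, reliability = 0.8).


T_est = rxx * X + (1 - rxx) * mean
T_est = 0.8 * 54 + 0.2 * 78.4
T_est = 43.2 + 15.68
T_est = 58.88

58.88


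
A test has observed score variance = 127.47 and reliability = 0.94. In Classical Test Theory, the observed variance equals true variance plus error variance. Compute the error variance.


var_true = rxx * var_obs = 0.94 * 127.47 = 119.8218
var_error = var_obs - var_true
var_error = 127.47 - 119.8218
var_error = 7.6482

7.6482


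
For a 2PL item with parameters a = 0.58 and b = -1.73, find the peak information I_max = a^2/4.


For 2PL, max info at theta = b = -1.73
I_max = a^2 / 4 = 0.58^2 / 4
= 0.3364 / 4
I_max = 0.0841

0.0841


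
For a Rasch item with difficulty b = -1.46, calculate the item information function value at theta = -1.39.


P = 1/(1+exp(-(-1.39--1.46))) = 0.5175
I = P*(1-P) = 0.5175 * 0.4825
I = 0.2497

0.2497


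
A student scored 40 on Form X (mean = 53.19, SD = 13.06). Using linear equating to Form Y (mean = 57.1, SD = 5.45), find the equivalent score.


slope = SD_Y / SD_X = 5.45 / 13.06 ~ 0.4173
intercept = mean_Y - slope * mean_X = 57.1 - (5.45 / 13.06) * 53.19 ~ 34.9036
Y = slope * X + intercept. To avoid rounding drift from the rounded slope/intercept, evaluate the equivalent form Y = mean_Y + SD_Y * (X - mean_X) / SD_X at full precision:
Y = 57.1 + 5.45 * (40 - 53.19) / 13.06
Y = 57.1 - 5.45 * 13.19 / 13.06
Y = 57.1 - 71.8855 / 13.06
Y = 57.1 - 5.5042
Y = 51.5958

51.5958


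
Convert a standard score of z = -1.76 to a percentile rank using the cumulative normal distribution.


CDF(z) = 0.5 * (1 + erf(z/sqrt(2)))
erf(-1.2445) = -0.9216
CDF = 0.0392
Percentile rank = 0.0392 * 100 = 3.92

3.92


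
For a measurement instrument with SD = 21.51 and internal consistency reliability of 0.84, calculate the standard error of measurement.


SEM = SD * sqrt(1 - rxx)
SEM = 21.51 * sqrt(1 - 0.84)
SEM = 21.51 * sqrt(0.16) = 21.51 * 0.4
SEM = 8.604

8.604


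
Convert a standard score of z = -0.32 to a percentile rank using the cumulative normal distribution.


CDF(z) = 0.5 * (1 + erf(z/sqrt(2)))
erf(-0.2263) = -0.251
CDF = 0.3745
Percentile rank = 0.3745 * 100 = 37.45

37.45


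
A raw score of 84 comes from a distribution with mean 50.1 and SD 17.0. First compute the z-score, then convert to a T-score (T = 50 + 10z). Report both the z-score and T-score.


z = (X - mean) / SD = (84 - 50.1) / 17.0
z = 33.9 / 17.0
z = 1.9941
T-score = T = 50 + 10z
Carry z at full precision (z = 33.9 / 17.0) into the conversion:
T-score = 50 + 10 * (33.9 / 17.0) = 50 + 339 / 17.0
T-score = 50 + 19.9412
T-score = 69.9412

69.9412


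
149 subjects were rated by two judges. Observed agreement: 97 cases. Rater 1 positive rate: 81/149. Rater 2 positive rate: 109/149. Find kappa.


P_o = 97/149 = 0.651007
P_e = (81*109 + 68*40) / 22201 = 0.520202
kappa = (P_o - P_e) / (1 - P_e)
kappa = (0.651007 - 0.520202) / (1 - 0.520202)
kappa = 0.2726

0.2726


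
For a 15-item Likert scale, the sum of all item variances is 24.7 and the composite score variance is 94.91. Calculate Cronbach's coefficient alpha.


alpha = (k/(k-1)) * (1 - sum(si^2)/s_total^2)
= (15/14) * (1 - 24.7/94.91)
alpha = 0.7926

0.7926


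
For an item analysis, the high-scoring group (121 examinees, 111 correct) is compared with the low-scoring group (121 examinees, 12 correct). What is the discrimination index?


p_upper = 111/121 = 0.9174
p_lower = 12/121 = 0.0992
D = 0.9174 - 0.0992 = 0.8182

0.8182


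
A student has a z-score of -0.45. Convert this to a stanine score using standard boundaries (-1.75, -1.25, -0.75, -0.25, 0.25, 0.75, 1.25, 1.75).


Stanine boundaries: [-1.75, -1.25, -0.75, -0.25, 0.25, 0.75, 1.25, 1.75]
z = -0.45
Check each boundary:
  z >= -1.75 -> could be stanine 2
  z >= -1.25 -> could be stanine 3
  z >= -0.75 -> could be stanine 4
  z < -0.25
  z < 0.25
  z < 0.75
  z < 1.25
  z < 1.75
Highest qualifying boundary gives stanine = 4

4


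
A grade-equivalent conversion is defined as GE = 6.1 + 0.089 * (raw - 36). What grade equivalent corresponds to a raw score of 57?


raw - median = 57 - 36 = 21
slope * diff = 0.089 * 21 = 1.869
GE = 6.1 + 1.869
GE = 7.969

7.969


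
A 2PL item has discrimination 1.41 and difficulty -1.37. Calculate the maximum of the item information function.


For 2PL, max info at theta = b = -1.37
I_max = a^2 / 4 = 1.41^2 / 4
= 1.9881 / 4
I_max = 0.497

0.497


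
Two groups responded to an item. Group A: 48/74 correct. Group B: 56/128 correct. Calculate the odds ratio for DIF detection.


Odds_A = 48/26 = 1.8462
Odds_B = 56/72 = 0.7778
OR = Odds_A / Odds_B = 1.8462 / 0.7778
Exactly, OR = (48 * 72) / (26 * 56) = 3456 / 1456
OR = 2.3736

2.3736


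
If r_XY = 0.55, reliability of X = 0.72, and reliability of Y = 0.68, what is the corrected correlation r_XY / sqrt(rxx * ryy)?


r_corrected = rxy / sqrt(rxx * ryy)
= 0.55 / sqrt(0.72 * 0.68)
= 0.55 / sqrt(0.4896)
= 0.55 / 0.699714
r_corrected = 0.786

0.786


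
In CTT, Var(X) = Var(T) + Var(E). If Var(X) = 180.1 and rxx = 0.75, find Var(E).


var_true = rxx * var_obs = 0.75 * 180.1 = 135.075
var_error = var_obs - var_true
var_error = 180.1 - 135.075
var_error = 45.025

45.025


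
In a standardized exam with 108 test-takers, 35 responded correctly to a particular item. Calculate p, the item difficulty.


Item difficulty p = number correct / total examinees
p = 35 / 108
p = 0.3241

0.3241


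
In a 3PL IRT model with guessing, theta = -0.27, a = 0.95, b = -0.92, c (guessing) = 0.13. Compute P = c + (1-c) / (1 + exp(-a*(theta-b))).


logit = 0.95*(-0.27 - -0.92) = 0.6175
P* = 1/(1 + exp(-0.6175)) = 0.6496
P = 0.13 + (1 - 0.13) * 0.6496
P = 0.6952

0.6952


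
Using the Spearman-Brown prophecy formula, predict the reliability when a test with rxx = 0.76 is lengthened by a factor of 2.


r_new = (n * rxx) / (1 + (n-1) * rxx)
r_new = (2 * 0.76) / (1 + 1 * 0.76)
r_new = 1.52 / 1.76
r_new = 0.8636

0.8636


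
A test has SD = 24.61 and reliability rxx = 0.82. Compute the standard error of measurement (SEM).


SEM = SD * sqrt(1 - rxx)
SEM = 24.61 * sqrt(1 - 0.82)
SEM = 24.61 * sqrt(0.18) = 24.61 * 0.424264
SEM = 10.4411

10.4411


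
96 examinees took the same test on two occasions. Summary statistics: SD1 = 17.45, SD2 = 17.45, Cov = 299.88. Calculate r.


r = cov(X,Y) / (SD_X * SD_Y)
r = 299.88 / (17.45 * 17.45)
r = 299.88 / 304.5025
r = 0.9848

0.9848


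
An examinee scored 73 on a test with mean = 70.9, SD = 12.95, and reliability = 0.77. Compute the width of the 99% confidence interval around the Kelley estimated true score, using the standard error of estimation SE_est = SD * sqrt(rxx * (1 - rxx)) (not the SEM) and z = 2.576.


True score estimate = 0.77*73 + 0.23*70.9 = 72.517
SE_est = SD * sqrt(rxx * (1 - rxx)) = 12.95 * sqrt(0.77 * 0.23) = 12.95 * sqrt(0.1771) = 5.449781
CI = T_est +/- z * SE_est, so width = 2 * z * SE_est = 2 * 2.576 * 5.449781
Width = 28.0773

28.0773


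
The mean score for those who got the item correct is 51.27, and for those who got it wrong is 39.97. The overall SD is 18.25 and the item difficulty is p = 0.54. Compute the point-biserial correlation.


q = 1 - p = 0.46
rpb = ((M1 - M0) / SD) * sqrt(p * q)
rpb = ((51.27 - 39.97) / 18.25) * sqrt(0.54 * 0.46)
rpb = 0.3086

0.3086


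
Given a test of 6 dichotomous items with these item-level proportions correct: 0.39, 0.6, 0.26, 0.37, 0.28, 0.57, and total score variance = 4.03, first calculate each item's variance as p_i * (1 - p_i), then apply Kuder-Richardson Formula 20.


For each item, compute p_i * q_i:
  Item 1: 0.39 * 0.61 = 0.2379
  Item 2: 0.6 * 0.4 = 0.24
  Item 3: 0.26 * 0.74 = 0.1924
  Item 4: 0.37 * 0.63 = 0.2331
  Item 5: 0.28 * 0.72 = 0.2016
  Item 6: 0.57 * 0.43 = 0.2451
Sum(p_i * q_i) = 0.2379 + 0.24 + 0.1924 + 0.2331 + 0.2016 + 0.2451 = 1.3501
KR-20 = (k/(k-1)) * (1 - Sum(p_i*q_i) / Var_total)
= (6/5) * (1 - 1.3501/4.03)
= 1.2 * 0.665
KR-20 = 0.798

0.798


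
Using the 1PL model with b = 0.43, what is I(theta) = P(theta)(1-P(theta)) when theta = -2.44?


P = 1/(1+exp(-(-2.44-0.43))) = 0.0537
I = P*(1-P) = 0.0537 * 0.9463
I = 0.0508

0.0508


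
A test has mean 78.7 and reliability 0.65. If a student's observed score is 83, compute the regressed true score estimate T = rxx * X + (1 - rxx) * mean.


T_est = rxx * X + (1 - rxx) * mean
T_est = 0.65 * 83 + 0.35 * 78.7
T_est = 53.95 + 27.545
T_est = 81.495

81.495


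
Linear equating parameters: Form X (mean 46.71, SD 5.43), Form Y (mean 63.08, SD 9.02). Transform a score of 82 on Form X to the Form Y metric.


slope = SD_Y / SD_X = 9.02 / 5.43 ~ 1.6611
intercept = mean_Y - slope * mean_X = 63.08 - (9.02 / 5.43) * 46.71 ~ -14.5119
Y = slope * X + intercept. To avoid rounding drift from the rounded slope/intercept, evaluate the equivalent form Y = mean_Y + SD_Y * (X - mean_X) / SD_X at full precision:
Y = 63.08 + 9.02 * (82 - 46.71) / 5.43
Y = 63.08 + 9.02 * 35.29 / 5.43
Y = 63.08 + 318.3158 / 5.43
Y = 63.08 + 58.6217
Y = 121.7017

121.7017


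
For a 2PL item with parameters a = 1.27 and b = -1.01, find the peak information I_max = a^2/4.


For 2PL, max info at theta = b = -1.01
I_max = a^2 / 4 = 1.27^2 / 4
= 1.6129 / 4
I_max = 0.4032

0.4032


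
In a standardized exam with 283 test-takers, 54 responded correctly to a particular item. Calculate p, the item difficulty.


Item difficulty p = number correct / total examinees
p = 54 / 283
p = 0.1908

0.1908


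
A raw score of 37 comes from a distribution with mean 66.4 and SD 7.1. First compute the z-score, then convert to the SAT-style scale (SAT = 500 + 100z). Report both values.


z = (X - mean) / SD = (37 - 66.4) / 7.1
z = -29.4 / 7.1
z = -4.1408
SAT-scale = SAT = 500 + 100z
Carry z at full precision (z = -29.4 / 7.1) into the conversion:
SAT-scale = 500 + 100 * (-29.4 / 7.1) = 500 + -2940 / 7.1
SAT-scale = 500 + -414.0845
SAT-scale = 85.9155

85.9155


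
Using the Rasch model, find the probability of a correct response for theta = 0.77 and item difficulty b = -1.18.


theta - b = 0.77 - -1.18 = 1.95
exp(-(theta - b)) = exp(-1.95) = 0.1423
P = 1 / (1 + 0.1423)
P = 0.8754

0.8754


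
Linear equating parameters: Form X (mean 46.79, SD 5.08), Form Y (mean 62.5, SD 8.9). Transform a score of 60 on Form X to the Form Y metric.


slope = SD_Y / SD_X = 8.9 / 5.08 ~ 1.752
intercept = mean_Y - slope * mean_X = 62.5 - (8.9 / 5.08) * 46.79 ~ -19.4746
Y = slope * X + intercept. To avoid rounding drift from the rounded slope/intercept, evaluate the equivalent form Y = mean_Y + SD_Y * (X - mean_X) / SD_X at full precision:
Y = 62.5 + 8.9 * (60 - 46.79) / 5.08
Y = 62.5 + 8.9 * 13.21 / 5.08
Y = 62.5 + 117.569 / 5.08
Y = 62.5 + 23.1435
Y = 85.6435

85.6435


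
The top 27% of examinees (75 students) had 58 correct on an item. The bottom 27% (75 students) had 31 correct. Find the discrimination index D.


p_upper = 58/75 = 0.7733
p_lower = 31/75 = 0.4133
D = 0.7733 - 0.4133 = 0.36

0.36


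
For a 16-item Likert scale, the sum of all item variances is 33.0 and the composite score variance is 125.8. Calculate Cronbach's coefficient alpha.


alpha = (k/(k-1)) * (1 - sum(si^2)/s_total^2)
= (16/15) * (1 - 33.0/125.8)
alpha = 0.7869

0.7869


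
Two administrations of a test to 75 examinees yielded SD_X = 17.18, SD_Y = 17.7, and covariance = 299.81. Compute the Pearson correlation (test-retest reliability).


r = cov(X,Y) / (SD_X * SD_Y)
r = 299.81 / (17.18 * 17.7)
r = 299.81 / 304.086
r = 0.9859

0.9859


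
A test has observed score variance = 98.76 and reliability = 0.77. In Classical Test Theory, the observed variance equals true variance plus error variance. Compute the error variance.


var_true = rxx * var_obs = 0.77 * 98.76 = 76.0452
var_error = var_obs - var_true
var_error = 98.76 - 76.0452
var_error = 22.7148

22.7148


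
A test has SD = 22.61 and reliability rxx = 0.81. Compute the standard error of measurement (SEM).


SEM = SD * sqrt(1 - rxx)
SEM = 22.61 * sqrt(1 - 0.81)
SEM = 22.61 * sqrt(0.19) = 22.61 * 0.43589
SEM = 9.8555

9.8555


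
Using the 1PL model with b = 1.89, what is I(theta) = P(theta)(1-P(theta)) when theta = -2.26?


P = 1/(1+exp(-(-2.26-1.89))) = 0.0155
I = P*(1-P) = 0.0155 * 0.9845
I = 0.0153

0.0153


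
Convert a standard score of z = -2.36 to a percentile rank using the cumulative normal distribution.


CDF(z) = 0.5 * (1 + erf(z/sqrt(2)))
erf(-1.6688) = -0.9817
CDF = 0.0091
Percentile rank = 0.0091 * 100 = 0.91

0.91


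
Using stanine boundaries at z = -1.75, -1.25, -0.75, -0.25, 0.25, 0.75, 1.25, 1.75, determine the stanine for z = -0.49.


Stanine boundaries: [-1.75, -1.25, -0.75, -0.25, 0.25, 0.75, 1.25, 1.75]
z = -0.49
Check each boundary:
  z >= -1.75 -> could be stanine 2
  z >= -1.25 -> could be stanine 3
  z >= -0.75 -> could be stanine 4
  z < -0.25
  z < 0.25
  z < 0.75
  z < 1.25
  z < 1.75
Highest qualifying boundary gives stanine = 4

4


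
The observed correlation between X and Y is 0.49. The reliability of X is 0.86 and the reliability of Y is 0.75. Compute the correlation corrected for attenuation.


r_corrected = rxy / sqrt(rxx * ryy)
= 0.49 / sqrt(0.86 * 0.75)
= 0.49 / sqrt(0.645)
= 0.49 / 0.803119
r_corrected = 0.6101

0.6101


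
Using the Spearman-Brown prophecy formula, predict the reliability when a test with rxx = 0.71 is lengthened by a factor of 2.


r_new = (n * rxx) / (1 + (n-1) * rxx)
r_new = (2 * 0.71) / (1 + 1 * 0.71)
r_new = 1.42 / 1.71
r_new = 0.8304

0.8304


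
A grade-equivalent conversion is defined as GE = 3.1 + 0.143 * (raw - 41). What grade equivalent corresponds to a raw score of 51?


raw - median = 51 - 41 = 10
slope * diff = 0.143 * 10 = 1.43
GE = 3.1 + 1.43
GE = 4.53

4.53


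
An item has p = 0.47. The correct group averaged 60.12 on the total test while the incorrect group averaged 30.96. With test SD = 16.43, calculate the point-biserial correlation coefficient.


q = 1 - p = 0.53
rpb = ((M1 - M0) / SD) * sqrt(p * q)
rpb = ((60.12 - 30.96) / 16.43) * sqrt(0.47 * 0.53)
rpb = 0.8858

0.8858


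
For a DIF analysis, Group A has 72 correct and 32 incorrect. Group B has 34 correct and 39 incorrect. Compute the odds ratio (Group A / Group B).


Odds_A = 72/32 = 2.25
Odds_B = 34/39 = 0.8718
OR = Odds_A / Odds_B = 2.25 / 0.8718
Exactly, OR = (72 * 39) / (32 * 34) = 2808 / 1088
OR = 2.5809

2.5809


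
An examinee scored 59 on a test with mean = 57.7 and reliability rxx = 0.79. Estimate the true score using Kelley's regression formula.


T_est = rxx * X + (1 - rxx) * mean
T_est = 0.79 * 59 + 0.21 * 57.7
T_est = 46.61 + 12.117
T_est = 58.727

58.727


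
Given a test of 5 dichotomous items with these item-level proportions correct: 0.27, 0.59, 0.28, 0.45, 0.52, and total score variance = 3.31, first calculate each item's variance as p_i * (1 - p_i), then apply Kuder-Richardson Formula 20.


For each item, compute p_i * q_i:
  Item 1: 0.27 * 0.73 = 0.1971
  Item 2: 0.59 * 0.41 = 0.2419
  Item 3: 0.28 * 0.72 = 0.2016
  Item 4: 0.45 * 0.55 = 0.2475
  Item 5: 0.52 * 0.48 = 0.2496
Sum(p_i * q_i) = 0.1971 + 0.2419 + 0.2016 + 0.2475 + 0.2496 = 1.1377
KR-20 = (k/(k-1)) * (1 - Sum(p_i*q_i) / Var_total)
= (5/4) * (1 - 1.1377/3.31)
= 1.25 * 0.6563
KR-20 = 0.8204

0.8204


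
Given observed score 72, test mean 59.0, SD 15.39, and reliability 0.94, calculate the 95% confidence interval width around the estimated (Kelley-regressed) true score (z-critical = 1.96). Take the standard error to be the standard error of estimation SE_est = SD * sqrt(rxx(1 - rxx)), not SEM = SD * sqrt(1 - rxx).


True score estimate = 0.94*72 + 0.06*59.0 = 71.22
SE_est = SD * sqrt(rxx * (1 - rxx)) = 15.39 * sqrt(0.94 * 0.06) = 15.39 * sqrt(0.0564) = 3.654922
CI = T_est +/- z * SE_est, so width = 2 * z * SE_est = 2 * 1.96 * 3.654922
Width = 14.3273

14.3273
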